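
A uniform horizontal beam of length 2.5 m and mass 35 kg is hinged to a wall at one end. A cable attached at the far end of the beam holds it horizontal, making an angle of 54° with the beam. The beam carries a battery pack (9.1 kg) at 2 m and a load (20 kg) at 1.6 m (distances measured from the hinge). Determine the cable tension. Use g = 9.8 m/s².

T ≈ 455 N

Taking torques about the hinge:
Beam weight: 35 × 9.8 = 343 N down at 1.25 m → arm 1.25 m, τ = 343 × 1.25 = 428.8 N·m clockwise.
Battery pack: 9.1 × 9.8 = 89.18 N down at 2 m → arm 2 m, τ = 89.18 × 2 = 178.4 N·m clockwise.
Load: 20 × 9.8 = 196 N down at 1.6 m → arm 1.6 m, τ = 196 × 1.6 = 313.6 N·m clockwise.
Total clockwise load moment = 920.8 N·m.
The cable tension T acts at 2.5 m; only its component perpendicular to the beam, T sinθ, produces torque. sin 54° = 0.809.
Setting net torque to zero: T × 2.5 × 0.809 = 920.8 → T = 920.8 / 2.022 = 455 N.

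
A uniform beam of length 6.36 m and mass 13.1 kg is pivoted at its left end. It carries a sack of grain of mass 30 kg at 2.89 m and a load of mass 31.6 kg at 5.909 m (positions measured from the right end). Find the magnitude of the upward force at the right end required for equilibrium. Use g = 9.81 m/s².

Take moments about the left end.
Beam weight: 13.1 × 9.81 = 128.5 N down at 3.18 m → arm 3.18 m, τ = 128.5 × 3.18 = 408.6 N·m clockwise.
Sack of grain: 30 × 9.81 = 294.3 N down at 2.89 m → arm 3.47 m, τ = 294.3 × 3.47 = 1021 N·m clockwise.
Load: 31.6 × 9.81 = 310 N down at 5.909 m → arm 0.451 m, τ = 310 × 0.451 = 139.8 N·m clockwise.
Net moment of the loads = 1569 N·m clockwise.
The upward force F acts at the right end, arm 6.36 m, giving F × 6.36 counterclockwise.
Στ = 0 ⇒ F × 6.36 = 1569 ⇒ F = 1569 / 6.36 = 247 N.

F ≈ 247 N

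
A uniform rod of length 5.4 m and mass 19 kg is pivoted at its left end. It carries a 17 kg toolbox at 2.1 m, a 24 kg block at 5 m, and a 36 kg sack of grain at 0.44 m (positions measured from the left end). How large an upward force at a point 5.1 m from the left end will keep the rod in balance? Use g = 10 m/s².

F ≈ 437 N

Choose the left end as the axis so the unknown pivot reaction has zero arm there.
Beam weight: 19 × 10 = 190 N down at 2.7 m → arm 2.7 m, τ = 190 × 2.7 = 513 N·m clockwise.
Toolbox: 17 × 10 = 170 N down at 2.1 m → arm 2.1 m, τ = 170 × 2.1 = 357 N·m clockwise.
Block: 24 × 10 = 240 N down at 5 m → arm 5 m, τ = 240 × 5 = 1200 N·m clockwise.
Sack of grain: 36 × 10 = 360 N down at 0.44 m → arm 0.44 m, τ = 360 × 0.44 = 158.4 N·m clockwise.
Net moment of the loads = 2228 N·m clockwise.
The upward force F acts at a point 5.1 m from the left end, arm 5.1 m, giving F × 5.1 counterclockwise.
Στ = 0 ⇒ F × 5.1 = 2228 ⇒ F = 2228 / 5.1 = 437 N.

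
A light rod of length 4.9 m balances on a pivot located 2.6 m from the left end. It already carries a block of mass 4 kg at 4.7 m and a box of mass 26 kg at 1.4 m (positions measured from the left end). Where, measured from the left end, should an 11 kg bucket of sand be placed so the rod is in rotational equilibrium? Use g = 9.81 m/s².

Choose the pivot (at 2.6 m from the left end) as the axis so the support reaction has zero arm there.
Block: 4 × 9.81 = 39.24 N down at 4.7 m → arm 2.1 m, τ = 39.24 × 2.1 = 82.4 N·m clockwise.
Box: 26 × 9.81 = 255.1 N down at 1.4 m → arm 1.2 m, τ = 255.1 × 1.2 = 306.1 N·m counterclockwise.
Net moment of existing loads = 223.7 N·m counterclockwise.
The bucket of sand weighs 11 × 9.81 = 107.9 N and must supply an equal clockwise moment, so its lever arm about the pivot is 223.7 / 107.9 = 2.07 m.
That puts it at 2.6 + 2.07 = 4.67 m from the left end.

x ≈ 4.67 m from the left end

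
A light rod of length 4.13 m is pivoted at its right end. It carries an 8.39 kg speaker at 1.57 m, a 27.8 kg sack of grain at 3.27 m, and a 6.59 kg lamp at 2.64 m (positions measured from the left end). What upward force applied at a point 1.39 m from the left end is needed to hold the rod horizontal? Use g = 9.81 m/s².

Choose the right end as the axis so the unknown pivot reaction has zero arm there.
Speaker: 8.39 × 9.81 = 82.31 N down at 1.57 m → arm 2.56 m, τ = 82.31 × 2.56 = 210.7 N·m counterclockwise.
Sack of grain: 27.8 × 9.81 = 272.7 N down at 3.27 m → arm 0.86 m, τ = 272.7 × 0.86 = 234.5 N·m counterclockwise.
Lamp: 6.59 × 9.81 = 64.65 N down at 2.64 m → arm 1.49 m, τ = 64.65 × 1.49 = 96.33 N·m counterclockwise.
Net moment of the loads = 541.5 N·m counterclockwise.
The upward force F acts at a point 1.39 m from the left end, arm 2.74 m, giving F × 2.74 clockwise.
Setting net torque to zero: F × 2.74 = 541.5 → F = 541.5 / 2.74 = 198 N.

F ≈ 198 N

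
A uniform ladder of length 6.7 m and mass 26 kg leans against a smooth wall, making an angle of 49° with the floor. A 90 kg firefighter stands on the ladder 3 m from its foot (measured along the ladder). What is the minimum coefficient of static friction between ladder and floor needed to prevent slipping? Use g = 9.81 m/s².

About the foot of the ladder:
Ladder weight 26×9.81 = 255.1 N acts at 3.35 m along the ladder; its horizontal arm is 3.35·cos49° = 2.198 m → τ = 560.7 N·m clockwise.
Firefighter: 90×9.81 = 882.9 N at 3 m → arm 1.968 m → τ = 1738 N·m clockwise.
Wall normal N acts horizontally at the top; its moment arm is the height L sinθ = 6.7·sin49° = 5.057 m, counterclockwise.
Στ = 0 ⇒ N × 5.057 = 2299 ⇒ N = 454.6 N.
ΣFx = 0 ⇒ f = N_wall = 454.6 N. ΣFy = 0 ⇒ N_floor = 1138 N.
μ_min = f / N_floor = 454.6 / 1138 = 0.399.

μ_min ≈ 0.399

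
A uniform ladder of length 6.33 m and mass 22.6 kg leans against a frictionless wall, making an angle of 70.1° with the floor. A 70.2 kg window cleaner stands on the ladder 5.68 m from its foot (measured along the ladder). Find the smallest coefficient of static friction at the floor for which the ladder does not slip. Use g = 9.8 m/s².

Taking torques about the foot of the ladder:
Ladder weight 22.6×9.8 = 221.5 N acts at 3.165 m along the ladder; its horizontal arm is 3.165·cos70.1° = 1.077 m → τ = 238.6 N·m clockwise.
Window cleaner: 70.2×9.8 = 688 N at 5.68 m → arm 1.933 m → τ = 1330 N·m clockwise.
Wall normal N acts horizontally at the top; its moment arm is the height L sinθ = 6.33·sin70.1° = 5.952 m, counterclockwise.
Setting net torque to zero: N × 5.952 = 1569 → N = 263.6 N.
ΣFx = 0 ⇒ f = N_wall = 263.6 N. ΣFy = 0 ⇒ N_floor = 909.5 N.
μ_min = f / N_floor = 263.6 / 909.5 = 0.29.

μ_min ≈ 0.29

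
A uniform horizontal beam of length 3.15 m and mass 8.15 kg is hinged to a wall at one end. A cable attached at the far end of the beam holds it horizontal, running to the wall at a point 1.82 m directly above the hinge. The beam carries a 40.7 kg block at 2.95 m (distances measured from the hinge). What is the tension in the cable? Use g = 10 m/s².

T ≈ 843 N

Taking torques about the hinge:
Beam weight: 8.15 × 10 = 81.5 N down at 1.575 m → arm 1.575 m, τ = 81.5 × 1.575 = 128.4 N·m clockwise.
Block: 40.7 × 10 = 407 N down at 2.95 m → arm 2.95 m, τ = 407 × 2.95 = 1201 N·m clockwise.
Total clockwise load moment = 1329 N·m.
The cable tension T acts at 3.15 m; only its component perpendicular to the beam, T sinθ, produces torque. sinθ = h/√(h²+d²) = 1.82/√(1.82²+3.15²) = 0.5003.
Balancing moments: T × 3.15 × 0.5003 = 1329, giving T = 1329 / 1.576 = 843 N.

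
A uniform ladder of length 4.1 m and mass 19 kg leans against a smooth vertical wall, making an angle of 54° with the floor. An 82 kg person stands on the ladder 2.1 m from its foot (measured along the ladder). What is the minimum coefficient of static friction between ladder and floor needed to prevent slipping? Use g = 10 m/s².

μ_min ≈ 0.37

About the foot of the ladder:
Ladder weight 19×10 = 190 N acts at 2.05 m along the ladder; its horizontal arm is 2.05·cos54° = 1.205 m → τ = 229 N·m clockwise.
Person: 82×10 = 820 N at 2.1 m → arm 1.234 m → τ = 1012 N·m clockwise.
Wall normal N acts horizontally at the top; its moment arm is the height L sinθ = 4.1·sin54° = 3.317 m, counterclockwise.
For rotational equilibrium, N × 3.317 = 1241, so N = 374.1 N.
ΣFx = 0 ⇒ f = N_wall = 374.1 N. ΣFy = 0 ⇒ N_floor = 1010 N.
μ_min = f / N_floor = 374.1 / 1010 = 0.37.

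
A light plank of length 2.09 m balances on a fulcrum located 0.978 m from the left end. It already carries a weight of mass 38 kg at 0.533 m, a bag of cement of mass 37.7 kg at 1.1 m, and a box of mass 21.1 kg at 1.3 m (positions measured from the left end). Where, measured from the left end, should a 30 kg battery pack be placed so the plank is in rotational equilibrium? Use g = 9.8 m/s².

x ≈ 1.16 m from the left end

Sum moments about the fulcrum (at 0.978 m from the left end) (the support reaction has zero arm there).
Weight: 38 × 9.8 = 372.4 N down at 0.533 m → arm 0.445 m, τ = 372.4 × 0.445 = 165.7 N·m counterclockwise.
Bag of cement: 37.7 × 9.8 = 369.5 N down at 1.1 m → arm 0.122 m, τ = 369.5 × 0.122 = 45.08 N·m clockwise.
Box: 21.1 × 9.8 = 206.8 N down at 1.3 m → arm 0.322 m, τ = 206.8 × 0.322 = 66.59 N·m clockwise.
Net moment of existing loads = 54.03 N·m counterclockwise.
The battery pack weighs 30 × 9.8 = 294 N and must supply an equal clockwise moment, so its lever arm about the fulcrum is 54.03 / 294 = 0.184 m.
That puts it at 0.978 + 0.184 = 1.16 m from the left end.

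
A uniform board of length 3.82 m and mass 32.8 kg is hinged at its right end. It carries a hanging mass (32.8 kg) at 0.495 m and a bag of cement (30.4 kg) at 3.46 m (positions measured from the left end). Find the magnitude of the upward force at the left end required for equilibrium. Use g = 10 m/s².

F ≈ 478 N

Take moments about the right end.
Beam weight: 32.8 × 10 = 328 N down at 1.91 m → arm 1.91 m, τ = 328 × 1.91 = 626.5 N·m counterclockwise.
Hanging mass: 32.8 × 10 = 328 N down at 0.495 m → arm 3.325 m, τ = 328 × 3.325 = 1091 N·m counterclockwise.
Bag of cement: 30.4 × 10 = 304 N down at 3.46 m → arm 0.36 m, τ = 304 × 0.36 = 109.4 N·m counterclockwise.
Net moment of the loads = 1827 N·m counterclockwise.
The upward force F acts at the left end, arm 3.82 m, giving F × 3.82 clockwise.
Στ = 0 ⇒ F × 3.82 = 1827 ⇒ F = 1827 / 3.82 = 478 N.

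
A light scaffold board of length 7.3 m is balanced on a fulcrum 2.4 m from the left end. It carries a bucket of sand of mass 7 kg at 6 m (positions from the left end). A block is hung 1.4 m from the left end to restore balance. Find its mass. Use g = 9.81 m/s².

m ≈ 25.2 kg

About the fulcrum (at 2.4 m from the left end):
Bucket of sand: 7 × 9.81 = 68.67 N down at 6 m → arm 3.6 m, τ = 68.67 × 3.6 = 247.2 N·m clockwise.
Net moment of known loads = 247.2 N·m clockwise.
An unknown mass m at 1.4 m has arm 1 m; its moment is m·g·1 counterclockwise.
Setting net torque to zero: m × 9.81 × 1 = 247.2 → m = 247.2 / (9.81 × 1) = 25.2 kg.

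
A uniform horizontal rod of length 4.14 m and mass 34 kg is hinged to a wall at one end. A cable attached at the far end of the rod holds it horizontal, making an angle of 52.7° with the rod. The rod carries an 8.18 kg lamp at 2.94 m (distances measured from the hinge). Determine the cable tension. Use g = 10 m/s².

About the hinge:
Beam weight: 34 × 10 = 340 N down at 2.07 m → arm 2.07 m, τ = 340 × 2.07 = 703.8 N·m clockwise.
Lamp: 8.18 × 10 = 81.8 N down at 2.94 m → arm 2.94 m, τ = 81.8 × 2.94 = 240.5 N·m clockwise.
Total clockwise load moment = 944.3 N·m.
The cable tension T acts at 4.14 m; only its component perpendicular to the rod, T sinθ, produces torque. sin 52.7° = 0.7955.
For rotational equilibrium, T × 4.14 × 0.7955 = 944.3, so T = 944.3 / 3.293 = 287 N.

T ≈ 287 N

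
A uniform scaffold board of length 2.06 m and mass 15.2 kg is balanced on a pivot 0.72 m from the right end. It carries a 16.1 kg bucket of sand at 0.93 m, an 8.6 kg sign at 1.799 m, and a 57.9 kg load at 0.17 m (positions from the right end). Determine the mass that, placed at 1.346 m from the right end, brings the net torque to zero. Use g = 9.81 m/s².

m ≈ 23.1 kg

About the pivot (at 0.72 m from the right end):
Beam weight: 15.2 × 9.81 = 149.1 N down at 1.03 m → arm 0.31 m, τ = 149.1 × 0.31 = 46.22 N·m counterclockwise.
Bucket of sand: 16.1 × 9.81 = 157.9 N down at 0.93 m → arm 0.21 m, τ = 157.9 × 0.21 = 33.16 N·m counterclockwise.
Sign: 8.6 × 9.81 = 84.37 N down at 1.799 m → arm 1.079 m, τ = 84.37 × 1.079 = 91.04 N·m counterclockwise.
Load: 57.9 × 9.81 = 568 N down at 0.17 m → arm 0.55 m, τ = 568 × 0.55 = 312.4 N·m clockwise.
Net moment of known loads = 142 N·m clockwise.
An unknown mass m at 1.346 m has arm 0.626 m; its moment is m·g·0.626 counterclockwise.
Στ = 0 ⇒ m × 9.81 × 0.626 = 142 ⇒ m = 142 / (9.81 × 0.626) = 23.1 kg.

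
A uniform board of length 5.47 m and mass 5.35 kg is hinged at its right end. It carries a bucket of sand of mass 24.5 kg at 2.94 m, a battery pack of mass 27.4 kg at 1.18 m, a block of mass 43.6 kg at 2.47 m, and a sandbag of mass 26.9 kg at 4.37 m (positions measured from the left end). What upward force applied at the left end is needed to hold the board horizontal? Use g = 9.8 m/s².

Sum moments about the right end (the unknown pivot reaction has zero arm there).
Beam weight: 5.35 × 9.8 = 52.43 N down at 2.735 m → arm 2.735 m, τ = 52.43 × 2.735 = 143.4 N·m counterclockwise.
Bucket of sand: 24.5 × 9.8 = 240.1 N down at 2.94 m → arm 2.53 m, τ = 240.1 × 2.53 = 607.5 N·m counterclockwise.
Battery pack: 27.4 × 9.8 = 268.5 N down at 1.18 m → arm 4.29 m, τ = 268.5 × 4.29 = 1152 N·m counterclockwise.
Block: 43.6 × 9.8 = 427.3 N down at 2.47 m → arm 3 m, τ = 427.3 × 3 = 1282 N·m counterclockwise.
Sandbag: 26.9 × 9.8 = 263.6 N down at 4.37 m → arm 1.1 m, τ = 263.6 × 1.1 = 290 N·m counterclockwise.
Net moment of the loads = 3475 N·m counterclockwise.
The upward force F acts at the left end, arm 5.47 m, giving F × 5.47 clockwise.
For rotational equilibrium, F × 5.47 = 3475, so F = 3475 / 5.47 = 635 N.

F ≈ 635 N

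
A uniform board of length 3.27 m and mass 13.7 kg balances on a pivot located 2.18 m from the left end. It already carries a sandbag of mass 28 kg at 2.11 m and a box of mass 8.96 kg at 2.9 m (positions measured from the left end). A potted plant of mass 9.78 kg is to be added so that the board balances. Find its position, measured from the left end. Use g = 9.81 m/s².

Choose the pivot (at 2.18 m from the left end) as the axis so the support reaction has zero arm there.
Beam weight: 13.7 × 9.81 = 134.4 N down at 1.635 m → arm 0.545 m, τ = 134.4 × 0.545 = 73.25 N·m counterclockwise.
Sandbag: 28 × 9.81 = 274.7 N down at 2.11 m → arm 0.07 m, τ = 274.7 × 0.07 = 19.23 N·m counterclockwise.
Box: 8.96 × 9.81 = 87.9 N down at 2.9 m → arm 0.72 m, τ = 87.9 × 0.72 = 63.29 N·m clockwise.
Net moment of existing loads = 29.19 N·m counterclockwise.
The potted plant weighs 9.78 × 9.81 = 95.94 N and must supply an equal clockwise moment, so its lever arm about the pivot is 29.19 / 95.94 = 0.304 m.
That puts it at 2.18 + 0.304 = 2.48 m from the left end.

x ≈ 2.48 m from the left end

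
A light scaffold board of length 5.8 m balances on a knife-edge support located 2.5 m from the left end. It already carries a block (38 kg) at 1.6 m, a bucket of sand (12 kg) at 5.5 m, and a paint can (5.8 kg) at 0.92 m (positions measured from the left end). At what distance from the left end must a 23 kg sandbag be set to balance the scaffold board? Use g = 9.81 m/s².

About the knife-edge support (at 2.5 m from the left end):
Block: 38 × 9.81 = 372.8 N down at 1.6 m → arm 0.9 m, τ = 372.8 × 0.9 = 335.5 N·m counterclockwise.
Bucket of sand: 12 × 9.81 = 117.7 N down at 5.5 m → arm 3 m, τ = 117.7 × 3 = 353.1 N·m clockwise.
Paint can: 5.8 × 9.81 = 56.9 N down at 0.92 m → arm 1.58 m, τ = 56.9 × 1.58 = 89.9 N·m counterclockwise.
Net moment of existing loads = 72.3 N·m counterclockwise.
The sandbag weighs 23 × 9.81 = 225.6 N and must supply an equal clockwise moment, so its lever arm about the knife-edge support is 72.3 / 225.6 = 0.32 m.
That puts it at 2.5 + 0.32 = 2.82 m from the left end.

x ≈ 2.82 m from the left end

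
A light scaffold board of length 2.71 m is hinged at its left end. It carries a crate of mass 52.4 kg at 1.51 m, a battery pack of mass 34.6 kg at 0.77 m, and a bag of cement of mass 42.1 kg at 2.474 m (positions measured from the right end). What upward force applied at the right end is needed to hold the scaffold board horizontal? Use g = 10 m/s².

F ≈ 516 N

Sum moments about the left end (the unknown pivot reaction has zero arm there).
Crate: 52.4 × 10 = 524 N down at 1.51 m → arm 1.2 m, τ = 524 × 1.2 = 628.8 N·m clockwise.
Battery pack: 34.6 × 10 = 346 N down at 0.77 m → arm 1.94 m, τ = 346 × 1.94 = 671.2 N·m clockwise.
Bag of cement: 42.1 × 10 = 421 N down at 2.474 m → arm 0.236 m, τ = 421 × 0.236 = 99.36 N·m clockwise.
Net moment of the loads = 1399 N·m clockwise.
The upward force F acts at the right end, arm 2.71 m, giving F × 2.71 counterclockwise.
Setting net torque to zero: F × 2.71 = 1399 → F = 1399 / 2.71 = 516 N.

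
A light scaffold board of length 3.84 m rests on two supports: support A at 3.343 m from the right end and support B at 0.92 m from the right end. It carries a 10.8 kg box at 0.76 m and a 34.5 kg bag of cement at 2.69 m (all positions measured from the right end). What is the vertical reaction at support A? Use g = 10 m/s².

Take moments about support B.
Box: 10.8 × 10 = 108 N down at 0.76 m → arm 0.16 m, τ = 108 × 0.16 = 17.28 N·m clockwise.
Bag of cement: 34.5 × 10 = 345 N down at 2.69 m → arm 1.77 m, τ = 345 × 1.77 = 610.6 N·m counterclockwise.
Net load moment about support B = 593.3 N·m counterclockwise.
Reaction R at support A is upward at 3.343 m, arm 2.423 m → moment R × 2.423 clockwise.
Balancing moments: R × 2.423 = 593.3, giving R = 245 N.

R_A ≈ 245 N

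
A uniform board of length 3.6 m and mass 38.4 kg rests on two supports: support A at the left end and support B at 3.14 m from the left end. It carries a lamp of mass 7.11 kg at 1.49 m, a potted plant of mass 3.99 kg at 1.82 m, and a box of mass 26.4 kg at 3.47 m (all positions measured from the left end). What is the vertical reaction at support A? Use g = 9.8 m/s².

R_A ≈ 186 N

Choose support B as the axis so its reaction then has zero moment arm.
Beam weight: 38.4 × 9.8 = 376.3 N down at 1.8 m → arm 1.34 m, τ = 376.3 × 1.34 = 504.2 N·m counterclockwise.
Lamp: 7.11 × 9.8 = 69.68 N down at 1.49 m → arm 1.65 m, τ = 69.68 × 1.65 = 115 N·m counterclockwise.
Potted plant: 3.99 × 9.8 = 39.1 N down at 1.82 m → arm 1.32 m, τ = 39.1 × 1.32 = 51.61 N·m counterclockwise.
Box: 26.4 × 9.8 = 258.7 N down at 3.47 m → arm 0.33 m, τ = 258.7 × 0.33 = 85.37 N·m clockwise.
Net load moment about support B = 585.4 N·m counterclockwise.
Reaction R at support A is upward at 0 m, arm 3.14 m → moment R × 3.14 clockwise.
For rotational equilibrium, R × 3.14 = 585.4, so R = 186 N.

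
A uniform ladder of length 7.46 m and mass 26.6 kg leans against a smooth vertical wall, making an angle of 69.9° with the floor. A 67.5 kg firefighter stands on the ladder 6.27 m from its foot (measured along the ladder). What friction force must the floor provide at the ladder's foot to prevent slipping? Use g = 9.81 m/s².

f ≈ 251 N

Sum moments about the foot of the ladder (the floor normal and friction both act there and drop out).
Ladder weight 26.6×9.81 = 260.9 N acts at 3.73 m along the ladder; its horizontal arm is 3.73·cos69.9° = 1.282 m → τ = 334.5 N·m clockwise.
Firefighter: 67.5×9.81 = 662.2 N at 6.27 m → arm 2.155 m → τ = 1427 N·m clockwise.
Wall normal N acts horizontally at the top; its moment arm is the height L sinθ = 7.46·sin69.9° = 7.006 m, counterclockwise.
Balancing moments: N × 7.006 = 1762, giving N = 251 N.
ΣFx = 0: friction at the foot balances the wall's push, so f = N_wall = 251 N.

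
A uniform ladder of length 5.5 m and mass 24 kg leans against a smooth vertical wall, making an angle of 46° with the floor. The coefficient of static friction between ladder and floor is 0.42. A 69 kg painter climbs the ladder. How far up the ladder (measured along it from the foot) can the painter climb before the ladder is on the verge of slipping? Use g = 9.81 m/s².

d ≈ 2.27 m

About the foot of the ladder:
Ladder weight 24×9.81 = 235.4 N acts at 2.75 m along the ladder; its horizontal arm is 2.75·cos46° = 1.91 m → τ = 449.6 N·m clockwise.
Painter weight 69×9.81 = 676.9 N at distance d → arm d·cos46° → τ = 676.9·d·0.6947 clockwise.
Wall normal N at the top has arm L sinθ = 3.956 m counterclockwise, so Στ = 0 gives N·3.956 = 449.6 + 470.2·d.
ΣFy = 0 ⇒ N_floor = 912.3 N, so the maximum friction is μ_s·N_floor = 0.42×912.3 = 383.2 N. ΣFx = 0 ⇒ N_wall = f, so at the slipping point N = 383.2 N.
Substituting: 383.2×3.956 = 449.6 + 470.2·d ⇒ d = (1516 − 449.6) / 470.2 = 2.27 m.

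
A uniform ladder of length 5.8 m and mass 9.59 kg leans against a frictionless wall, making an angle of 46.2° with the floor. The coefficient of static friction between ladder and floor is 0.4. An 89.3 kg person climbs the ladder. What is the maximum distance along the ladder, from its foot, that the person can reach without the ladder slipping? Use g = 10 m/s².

Sum moments about the foot of the ladder (the floor normal and friction both act there and drop out).
Ladder weight 9.59×10 = 95.9 N acts at 2.9 m along the ladder; its horizontal arm is 2.9·cos46.2° = 2.007 m → τ = 192.5 N·m clockwise.
Person weight 89.3×10 = 893 N at distance d → arm d·cos46.2° → τ = 893·d·0.6921 clockwise.
Wall normal N at the top has arm L sinθ = 4.186 m counterclockwise, so Στ = 0 gives N·4.186 = 192.5 + 618·d.
ΣFy = 0 ⇒ N_floor = 988.9 N, so the maximum friction is μ_s·N_floor = 0.4×988.9 = 395.6 N. ΣFx = 0 ⇒ N_wall = f, so at the slipping point N = 395.6 N.
Substituting: 395.6×4.186 = 192.5 + 618·d ⇒ d = (1656 − 192.5) / 618 = 2.37 m.

d ≈ 2.37 m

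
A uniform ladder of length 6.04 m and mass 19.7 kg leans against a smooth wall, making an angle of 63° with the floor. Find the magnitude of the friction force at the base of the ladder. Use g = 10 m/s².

Taking torques about the foot of the ladder:
Ladder weight 19.7×10 = 197 N acts at 3.02 m along the ladder; its horizontal arm is 3.02·cos63° = 1.371 m → τ = 270.1 N·m clockwise.
Wall normal N acts horizontally at the top; its moment arm is the height L sinθ = 6.04·sin63° = 5.382 m, counterclockwise.
Στ = 0 ⇒ N × 5.382 = 270.1 ⇒ N = 50.2 N.
ΣFx = 0: friction at the foot balances the wall's push, so f = N_wall = 50.2 N.

f ≈ 50.2 N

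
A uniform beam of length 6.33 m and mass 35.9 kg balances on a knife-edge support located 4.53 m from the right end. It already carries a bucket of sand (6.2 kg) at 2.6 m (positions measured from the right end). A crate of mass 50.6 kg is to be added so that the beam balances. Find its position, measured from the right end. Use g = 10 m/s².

x ≈ 5.73 m from the right end

Take moments about the knife-edge support (at 4.53 m from the right end).
Beam weight: 35.9 × 10 = 359 N down at 3.165 m → arm 1.365 m, τ = 359 × 1.365 = 490 N·m clockwise.
Bucket of sand: 6.2 × 10 = 62 N down at 2.6 m → arm 1.93 m, τ = 62 × 1.93 = 119.7 N·m clockwise.
Net moment of existing loads = 609.7 N·m clockwise.
The crate weighs 50.6 × 10 = 506 N and must supply an equal counterclockwise moment, so its lever arm about the knife-edge support is 609.7 / 506 = 1.2 m.
That puts it at 4.53 + 1.2 = 5.73 m from the right end.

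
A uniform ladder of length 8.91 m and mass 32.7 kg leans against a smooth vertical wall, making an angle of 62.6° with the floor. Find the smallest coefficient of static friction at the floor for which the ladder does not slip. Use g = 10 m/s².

Take moments about the foot of the ladder.
Ladder weight 32.7×10 = 327 N acts at 4.455 m along the ladder; its horizontal arm is 4.455·cos62.6° = 2.05 m → τ = 670.3 N·m clockwise.
Wall normal N acts horizontally at the top; its moment arm is the height L sinθ = 8.91·sin62.6° = 7.91 m, counterclockwise.
For rotational equilibrium, N × 7.91 = 670.3, so N = 84.74 N.
ΣFx = 0 ⇒ f = N_wall = 84.74 N. ΣFy = 0 ⇒ N_floor = 327 N.
μ_min = f / N_floor = 84.74 / 327 = 0.259.

μ_min ≈ 0.259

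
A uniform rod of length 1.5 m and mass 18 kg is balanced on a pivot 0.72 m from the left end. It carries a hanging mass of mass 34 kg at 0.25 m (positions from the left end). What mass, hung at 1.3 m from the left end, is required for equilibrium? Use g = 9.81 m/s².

m ≈ 26.6 kg

Choose the pivot (at 0.72 m from the left end) as the axis so the support reaction has zero arm there.
Beam weight: 18 × 9.81 = 176.6 N down at 0.75 m → arm 0.03 m, τ = 176.6 × 0.03 = 5.298 N·m clockwise.
Hanging mass: 34 × 9.81 = 333.5 N down at 0.25 m → arm 0.47 m, τ = 333.5 × 0.47 = 156.7 N·m counterclockwise.
Net moment of known loads = 151.4 N·m counterclockwise.
An unknown mass m at 1.3 m has arm 0.58 m; its moment is m·g·0.58 clockwise.
Balancing moments: m × 9.81 × 0.58 = 151.4, giving m = 151.4 / (9.81 × 0.58) = 26.6 kg.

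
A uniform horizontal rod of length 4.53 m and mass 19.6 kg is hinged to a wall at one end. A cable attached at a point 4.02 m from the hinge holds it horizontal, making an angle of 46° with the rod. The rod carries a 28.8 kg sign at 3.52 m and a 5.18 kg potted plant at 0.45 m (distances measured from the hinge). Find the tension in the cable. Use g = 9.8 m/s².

Sum moments about the hinge (the unknown hinge reaction has zero arm there).
Beam weight: 19.6 × 9.8 = 192.1 N down at 2.265 m → arm 2.265 m, τ = 192.1 × 2.265 = 435.1 N·m clockwise.
Sign: 28.8 × 9.8 = 282.2 N down at 3.52 m → arm 3.52 m, τ = 282.2 × 3.52 = 993.3 N·m clockwise.
Potted plant: 5.18 × 9.8 = 50.76 N down at 0.45 m → arm 0.45 m, τ = 50.76 × 0.45 = 22.84 N·m clockwise.
Total clockwise load moment = 1451 N·m.
The cable tension T acts at 4.02 m; only its component perpendicular to the rod, T sinθ, produces torque. sin 46° = 0.7193.
Balancing moments: T × 4.02 × 0.7193 = 1451, giving T = 1451 / 2.892 = 502 N.

T ≈ 502 N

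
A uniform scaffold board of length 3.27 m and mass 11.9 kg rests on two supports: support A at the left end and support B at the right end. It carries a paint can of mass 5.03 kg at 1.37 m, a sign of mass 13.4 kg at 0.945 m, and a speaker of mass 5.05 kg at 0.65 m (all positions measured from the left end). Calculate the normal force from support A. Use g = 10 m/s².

Choose support B as the axis so its reaction then has zero moment arm.
Beam weight: 11.9 × 10 = 119 N down at 1.635 m → arm 1.635 m, τ = 119 × 1.635 = 194.6 N·m counterclockwise.
Paint can: 5.03 × 10 = 50.3 N down at 1.37 m → arm 1.9 m, τ = 50.3 × 1.9 = 95.57 N·m counterclockwise.
Sign: 13.4 × 10 = 134 N down at 0.945 m → arm 2.325 m, τ = 134 × 2.325 = 311.6 N·m counterclockwise.
Speaker: 5.05 × 10 = 50.5 N down at 0.65 m → arm 2.62 m, τ = 50.5 × 2.62 = 132.3 N·m counterclockwise.
Net load moment about support B = 734.1 N·m counterclockwise.
Reaction R at support A is upward at 0 m, arm 3.27 m → moment R × 3.27 clockwise.
For rotational equilibrium, R × 3.27 = 734.1, so R = 224 N.

R_A ≈ 224 N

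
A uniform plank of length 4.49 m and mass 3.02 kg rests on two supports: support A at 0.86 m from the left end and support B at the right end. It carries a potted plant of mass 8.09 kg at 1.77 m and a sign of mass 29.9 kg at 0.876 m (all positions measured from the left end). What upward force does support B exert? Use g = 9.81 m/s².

R_B ≈ 32.5 N

Sum moments about support A (its reaction then has zero moment arm).
Beam weight: 3.02 × 9.81 = 29.63 N down at 2.245 m → arm 1.385 m, τ = 29.63 × 1.385 = 41.04 N·m clockwise.
Potted plant: 8.09 × 9.81 = 79.36 N down at 1.77 m → arm 0.91 m, τ = 79.36 × 0.91 = 72.22 N·m clockwise.
Sign: 29.9 × 9.81 = 293.3 N down at 0.876 m → arm 0.016 m, τ = 293.3 × 0.016 = 4.693 N·m clockwise.
Net load moment about support A = 118 N·m clockwise.
Reaction R at support B is upward at 4.49 m, arm 3.63 m → moment R × 3.63 counterclockwise.
Balancing moments: R × 3.63 = 118, giving R = 32.5 N.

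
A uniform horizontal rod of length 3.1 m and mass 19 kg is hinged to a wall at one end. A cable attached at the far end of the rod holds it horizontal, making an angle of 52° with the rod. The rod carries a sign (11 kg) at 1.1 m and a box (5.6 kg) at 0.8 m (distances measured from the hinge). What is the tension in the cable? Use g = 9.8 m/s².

About the hinge:
Beam weight: 19 × 9.8 = 186.2 N down at 1.55 m → arm 1.55 m, τ = 186.2 × 1.55 = 288.6 N·m clockwise.
Sign: 11 × 9.8 = 107.8 N down at 1.1 m → arm 1.1 m, τ = 107.8 × 1.1 = 118.6 N·m clockwise.
Box: 5.6 × 9.8 = 54.88 N down at 0.8 m → arm 0.8 m, τ = 54.88 × 0.8 = 43.9 N·m clockwise.
Total clockwise load moment = 451.1 N·m.
The cable tension T acts at 3.1 m; only its component perpendicular to the rod, T sinθ, produces torque. sin 52° = 0.788.
For rotational equilibrium, T × 3.1 × 0.788 = 451.1, so T = 451.1 / 2.443 = 185 N.

T ≈ 185 N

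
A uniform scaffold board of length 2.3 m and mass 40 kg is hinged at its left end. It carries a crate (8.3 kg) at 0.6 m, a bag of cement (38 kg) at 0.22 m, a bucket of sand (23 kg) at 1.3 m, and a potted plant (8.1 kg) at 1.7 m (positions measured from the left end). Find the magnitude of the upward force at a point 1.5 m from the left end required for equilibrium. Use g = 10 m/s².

Choose the left end as the axis so the unknown pivot reaction has zero arm there.
Beam weight: 40 × 10 = 400 N down at 1.15 m → arm 1.15 m, τ = 400 × 1.15 = 460 N·m clockwise.
Crate: 8.3 × 10 = 83 N down at 0.6 m → arm 0.6 m, τ = 83 × 0.6 = 49.8 N·m clockwise.
Bag of cement: 38 × 10 = 380 N down at 0.22 m → arm 0.22 m, τ = 380 × 0.22 = 83.6 N·m clockwise.
Bucket of sand: 23 × 10 = 230 N down at 1.3 m → arm 1.3 m, τ = 230 × 1.3 = 299 N·m clockwise.
Potted plant: 8.1 × 10 = 81 N down at 1.7 m → arm 1.7 m, τ = 81 × 1.7 = 137.7 N·m clockwise.
Net moment of the loads = 1030 N·m clockwise.
The upward force F acts at a point 1.5 m from the left end, arm 1.5 m, giving F × 1.5 counterclockwise.
Στ = 0 ⇒ F × 1.5 = 1030 ⇒ F = 1030 / 1.5 = 687 N.

F ≈ 687 N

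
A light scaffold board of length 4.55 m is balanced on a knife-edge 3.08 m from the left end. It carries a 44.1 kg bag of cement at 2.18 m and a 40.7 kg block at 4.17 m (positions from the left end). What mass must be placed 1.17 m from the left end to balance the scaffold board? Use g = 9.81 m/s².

About the knife-edge (at 3.08 m from the left end):
Bag of cement: 44.1 × 9.81 = 432.6 N down at 2.18 m → arm 0.9 m, τ = 432.6 × 0.9 = 389.3 N·m counterclockwise.
Block: 40.7 × 9.81 = 399.3 N down at 4.17 m → arm 1.09 m, τ = 399.3 × 1.09 = 435.2 N·m clockwise.
Net moment of known loads = 45.9 N·m clockwise.
An unknown mass m at 1.17 m has arm 1.91 m; its moment is m·g·1.91 counterclockwise.
Setting net torque to zero: m × 9.81 × 1.91 = 45.9 → m = 45.9 / (9.81 × 1.91) = 2.45 kg.

m ≈ 2.45 kg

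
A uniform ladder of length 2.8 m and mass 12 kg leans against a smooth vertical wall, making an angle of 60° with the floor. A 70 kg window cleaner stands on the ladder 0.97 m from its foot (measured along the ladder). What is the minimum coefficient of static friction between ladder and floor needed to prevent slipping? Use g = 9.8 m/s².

μ_min ≈ 0.213

Taking torques about the foot of the ladder:
Ladder weight 12×9.8 = 117.6 N acts at 1.4 m along the ladder; its horizontal arm is 1.4·cos60° = 0.7 m → τ = 82.32 N·m clockwise.
Window cleaner: 70×9.8 = 686 N at 0.97 m → arm 0.485 m → τ = 332.7 N·m clockwise.
Wall normal N acts horizontally at the top; its moment arm is the height L sinθ = 2.8·sin60° = 2.425 m, counterclockwise.
Balancing moments: N × 2.425 = 415, giving N = 171.1 N.
ΣFx = 0 ⇒ f = N_wall = 171.1 N. ΣFy = 0 ⇒ N_floor = 803.6 N.
μ_min = f / N_floor = 171.1 / 803.6 = 0.213.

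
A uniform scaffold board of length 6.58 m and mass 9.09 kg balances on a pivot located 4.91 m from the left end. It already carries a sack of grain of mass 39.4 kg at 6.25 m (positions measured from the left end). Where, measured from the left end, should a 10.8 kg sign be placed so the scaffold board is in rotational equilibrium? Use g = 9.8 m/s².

x ≈ 1.38 m from the left end

Choose the pivot (at 4.91 m from the left end) as the axis so the support reaction has zero arm there.
Beam weight: 9.09 × 9.8 = 89.08 N down at 3.29 m → arm 1.62 m, τ = 89.08 × 1.62 = 144.3 N·m counterclockwise.
Sack of grain: 39.4 × 9.8 = 386.1 N down at 6.25 m → arm 1.34 m, τ = 386.1 × 1.34 = 517.4 N·m clockwise.
Net moment of existing loads = 373.1 N·m clockwise.
The sign weighs 10.8 × 9.8 = 105.8 N and must supply an equal counterclockwise moment, so its lever arm about the pivot is 373.1 / 105.8 = 3.53 m.
That puts it at 4.91 − 3.53 = 1.38 m from the left end.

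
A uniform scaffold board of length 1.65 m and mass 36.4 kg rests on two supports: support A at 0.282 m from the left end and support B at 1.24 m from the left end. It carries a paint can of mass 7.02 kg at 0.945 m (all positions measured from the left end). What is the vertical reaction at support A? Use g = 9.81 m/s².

R_A ≈ 176 N

Taking torques about support B:
Beam weight: 36.4 × 9.81 = 357.1 N down at 0.825 m → arm 0.415 m, τ = 357.1 × 0.415 = 148.2 N·m counterclockwise.
Paint can: 7.02 × 9.81 = 68.87 N down at 0.945 m → arm 0.295 m, τ = 68.87 × 0.295 = 20.32 N·m counterclockwise.
Net load moment about support B = 168.5 N·m counterclockwise.
Reaction R at support A is upward at 0.282 m, arm 0.958 m → moment R × 0.958 clockwise.
Balancing moments: R × 0.958 = 168.5, giving R = 176 N.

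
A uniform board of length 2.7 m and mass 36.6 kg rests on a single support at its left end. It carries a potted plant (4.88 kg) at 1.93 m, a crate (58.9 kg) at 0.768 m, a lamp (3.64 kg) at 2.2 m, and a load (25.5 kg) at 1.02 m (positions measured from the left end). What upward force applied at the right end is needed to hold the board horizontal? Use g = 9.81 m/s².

About the left end:
Beam weight: 36.6 × 9.81 = 359 N down at 1.35 m → arm 1.35 m, τ = 359 × 1.35 = 484.7 N·m clockwise.
Potted plant: 4.88 × 9.81 = 47.87 N down at 1.93 m → arm 1.93 m, τ = 47.87 × 1.93 = 92.39 N·m clockwise.
Crate: 58.9 × 9.81 = 577.8 N down at 0.768 m → arm 0.768 m, τ = 577.8 × 0.768 = 443.8 N·m clockwise.
Lamp: 3.64 × 9.81 = 35.71 N down at 2.2 m → arm 2.2 m, τ = 35.71 × 2.2 = 78.56 N·m clockwise.
Load: 25.5 × 9.81 = 250.2 N down at 1.02 m → arm 1.02 m, τ = 250.2 × 1.02 = 255.2 N·m clockwise.
Net moment of the loads = 1355 N·m clockwise.
The upward force F acts at the right end, arm 2.7 m, giving F × 2.7 counterclockwise.
Στ = 0 ⇒ F × 2.7 = 1355 ⇒ F = 1355 / 2.7 = 502 N.

F ≈ 502 N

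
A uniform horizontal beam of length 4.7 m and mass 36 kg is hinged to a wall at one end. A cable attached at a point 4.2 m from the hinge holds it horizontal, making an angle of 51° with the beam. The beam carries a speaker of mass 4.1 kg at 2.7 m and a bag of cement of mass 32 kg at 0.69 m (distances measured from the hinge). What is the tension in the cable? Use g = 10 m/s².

About the hinge:
Beam weight: 36 × 10 = 360 N down at 2.35 m → arm 2.35 m, τ = 360 × 2.35 = 846 N·m clockwise.
Speaker: 4.1 × 10 = 41 N down at 2.7 m → arm 2.7 m, τ = 41 × 2.7 = 110.7 N·m clockwise.
Bag of cement: 32 × 10 = 320 N down at 0.69 m → arm 0.69 m, τ = 320 × 0.69 = 220.8 N·m clockwise.
Total clockwise load moment = 1178 N·m.
The cable tension T acts at 4.2 m; only its component perpendicular to the beam, T sinθ, produces torque. sin 51° = 0.7771.
Setting net torque to zero: T × 4.2 × 0.7771 = 1178 → T = 1178 / 3.264 = 361 N.

T ≈ 361 N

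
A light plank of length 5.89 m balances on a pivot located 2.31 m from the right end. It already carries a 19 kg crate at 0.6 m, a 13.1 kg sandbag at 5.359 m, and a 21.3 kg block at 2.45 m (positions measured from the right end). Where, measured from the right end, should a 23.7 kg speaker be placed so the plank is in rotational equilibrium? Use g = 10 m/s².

x ≈ 1.87 m from the right end

Take moments about the pivot (at 2.31 m from the right end).
Crate: 19 × 10 = 190 N down at 0.6 m → arm 1.71 m, τ = 190 × 1.71 = 324.9 N·m clockwise.
Sandbag: 13.1 × 10 = 131 N down at 5.359 m → arm 3.049 m, τ = 131 × 3.049 = 399.4 N·m counterclockwise.
Block: 21.3 × 10 = 213 N down at 2.45 m → arm 0.14 m, τ = 213 × 0.14 = 29.82 N·m counterclockwise.
Net moment of existing loads = 104.3 N·m counterclockwise.
The speaker weighs 23.7 × 10 = 237 N and must supply an equal clockwise moment, so its lever arm about the pivot is 104.3 / 237 = 0.44 m.
That puts it at 2.31 − 0.44 = 1.87 m from the right end.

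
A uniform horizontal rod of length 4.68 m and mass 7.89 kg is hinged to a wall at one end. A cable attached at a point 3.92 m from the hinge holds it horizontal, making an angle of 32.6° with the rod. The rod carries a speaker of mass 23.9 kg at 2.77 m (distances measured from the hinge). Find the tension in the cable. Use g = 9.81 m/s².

T ≈ 393 N

Take moments about the hinge.
Beam weight: 7.89 × 9.81 = 77.4 N down at 2.34 m → arm 2.34 m, τ = 77.4 × 2.34 = 181.1 N·m clockwise.
Speaker: 23.9 × 9.81 = 234.5 N down at 2.77 m → arm 2.77 m, τ = 234.5 × 2.77 = 649.6 N·m clockwise.
Total clockwise load moment = 830.7 N·m.
The cable tension T acts at 3.92 m; only its component perpendicular to the rod, T sinθ, produces torque. sin 32.6° = 0.5388.
For rotational equilibrium, T × 3.92 × 0.5388 = 830.7, so T = 830.7 / 2.112 = 393 N.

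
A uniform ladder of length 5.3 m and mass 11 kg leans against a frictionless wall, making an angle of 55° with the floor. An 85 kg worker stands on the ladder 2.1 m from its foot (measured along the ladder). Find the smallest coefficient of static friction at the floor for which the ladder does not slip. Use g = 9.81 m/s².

μ_min ≈ 0.286

Sum moments about the foot of the ladder (the floor normal and friction both act there and drop out).
Ladder weight 11×9.81 = 107.9 N acts at 2.65 m along the ladder; its horizontal arm is 2.65·cos55° = 1.52 m → τ = 164 N·m clockwise.
Worker: 85×9.81 = 833.9 N at 2.1 m → arm 1.205 m → τ = 1005 N·m clockwise.
Wall normal N acts horizontally at the top; its moment arm is the height L sinθ = 5.3·sin55° = 4.342 m, counterclockwise.
Setting net torque to zero: N × 4.342 = 1169 → N = 269.2 N.
ΣFx = 0 ⇒ f = N_wall = 269.2 N. ΣFy = 0 ⇒ N_floor = 941.8 N.
μ_min = f / N_floor = 269.2 / 941.8 = 0.286.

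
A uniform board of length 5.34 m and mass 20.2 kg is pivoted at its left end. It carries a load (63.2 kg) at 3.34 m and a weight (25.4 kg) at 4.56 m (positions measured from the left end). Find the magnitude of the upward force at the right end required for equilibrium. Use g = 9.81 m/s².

Sum moments about the left end (the unknown pivot reaction has zero arm there).
Beam weight: 20.2 × 9.81 = 198.2 N down at 2.67 m → arm 2.67 m, τ = 198.2 × 2.67 = 529.2 N·m clockwise.
Load: 63.2 × 9.81 = 620 N down at 3.34 m → arm 3.34 m, τ = 620 × 3.34 = 2071 N·m clockwise.
Weight: 25.4 × 9.81 = 249.2 N down at 4.56 m → arm 4.56 m, τ = 249.2 × 4.56 = 1136 N·m clockwise.
Net moment of the loads = 3736 N·m clockwise.
The upward force F acts at the right end, arm 5.34 m, giving F × 5.34 counterclockwise.
For rotational equilibrium, F × 5.34 = 3736, so F = 3736 / 5.34 = 700 N.

F ≈ 700 N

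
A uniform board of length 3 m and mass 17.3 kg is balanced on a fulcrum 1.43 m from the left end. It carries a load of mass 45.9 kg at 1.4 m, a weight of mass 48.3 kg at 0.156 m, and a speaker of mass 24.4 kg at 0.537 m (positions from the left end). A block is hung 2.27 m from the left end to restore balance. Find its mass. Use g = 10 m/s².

Taking torques about the fulcrum (at 1.43 m from the left end):
Beam weight: 17.3 × 10 = 173 N down at 1.5 m → arm 0.07 m, τ = 173 × 0.07 = 12.11 N·m clockwise.
Load: 45.9 × 10 = 459 N down at 1.4 m → arm 0.03 m, τ = 459 × 0.03 = 13.77 N·m counterclockwise.
Weight: 48.3 × 10 = 483 N down at 0.156 m → arm 1.274 m, τ = 483 × 1.274 = 615.3 N·m counterclockwise.
Speaker: 24.4 × 10 = 244 N down at 0.537 m → arm 0.893 m, τ = 244 × 0.893 = 217.9 N·m counterclockwise.
Net moment of known loads = 834.9 N·m counterclockwise.
An unknown mass m at 2.27 m has arm 0.84 m; its moment is m·g·0.84 clockwise.
Setting net torque to zero: m × 10 × 0.84 = 834.9 → m = 834.9 / (10 × 0.84) = 99.4 kg.

m ≈ 99.4 kg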